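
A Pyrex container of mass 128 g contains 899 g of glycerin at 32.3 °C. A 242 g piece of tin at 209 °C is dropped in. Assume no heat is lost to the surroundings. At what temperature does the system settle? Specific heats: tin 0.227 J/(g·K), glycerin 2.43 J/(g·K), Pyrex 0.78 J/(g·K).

Energy conservation, ΣQ = 0:
242×0.227×(T − 209) + 899×2.43×(T − 32.3) + 128×0.78×(T − 32.3) = 0
(54.93 + 2184.6 + 99.84) T = 54.93×209 + 2184.6×32.3 + 99.84×32.3
T = 85268/2339.3 ≈ 36.45 °C

T_f ≈ 36.4 °C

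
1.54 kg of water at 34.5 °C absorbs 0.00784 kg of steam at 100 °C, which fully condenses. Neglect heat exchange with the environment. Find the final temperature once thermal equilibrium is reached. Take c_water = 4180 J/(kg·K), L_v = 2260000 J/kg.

T_f ≈ 37.6 °C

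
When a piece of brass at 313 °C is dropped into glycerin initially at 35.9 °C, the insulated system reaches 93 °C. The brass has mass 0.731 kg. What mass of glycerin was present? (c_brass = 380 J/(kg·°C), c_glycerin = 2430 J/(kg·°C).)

|Q_brass| = |Q_glycerin|:
0.731×380×(313 − 93) = m×2430×(93 − 35.9)
138753 m = 61112  ⇒  m ≈ 0.4404 kg

m ≈ 0.44 kg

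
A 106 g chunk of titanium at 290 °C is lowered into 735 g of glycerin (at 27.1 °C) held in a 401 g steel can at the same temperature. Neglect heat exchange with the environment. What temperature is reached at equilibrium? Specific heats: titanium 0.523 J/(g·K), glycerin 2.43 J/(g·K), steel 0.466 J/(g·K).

Conservation of energy gives ΣQ = 0:
106×0.523×(T − 290) + 735×2.43×(T − 27.1) + 401×0.466×(T − 27.1) = 0
55.44(T − 290) + 1786.1(T − 27.1) + 186.87(T − 27.1) = 0
(55.44 + 1786.1 + 186.87) T = 55.44×290 + 1786.1×27.1 + 186.87×27.1
T ≈ 34.29 °C

T_f ≈ 34.3 °C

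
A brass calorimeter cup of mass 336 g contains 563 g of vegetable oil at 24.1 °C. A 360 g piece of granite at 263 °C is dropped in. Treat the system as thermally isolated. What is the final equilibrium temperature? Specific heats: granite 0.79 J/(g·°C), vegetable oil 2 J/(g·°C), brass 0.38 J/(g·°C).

T_f ≈ 68.3 °C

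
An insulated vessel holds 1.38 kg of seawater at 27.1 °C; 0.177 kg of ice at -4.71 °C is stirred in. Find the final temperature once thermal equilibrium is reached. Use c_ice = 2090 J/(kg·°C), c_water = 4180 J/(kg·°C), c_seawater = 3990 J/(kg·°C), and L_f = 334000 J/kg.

T_f ≈ 14.1 °C

Let T be the final temperature. ΣQ_i = 0:
warm ice to 0 °C: 0.177·2090·(0 − (-4.71)) = 1742.4; fusion: m_ice L_f = 0.177·334000 = 59118; warm the meltwater: 739.86 T; seawater cools: 1.38·3990·(T − 27.1) = 5506.2(T − 27.1)
6246.1 T = 149218 − 60860 = 88358
T ≈ 14.15 °C — above 0 °C, consistent with complete melting.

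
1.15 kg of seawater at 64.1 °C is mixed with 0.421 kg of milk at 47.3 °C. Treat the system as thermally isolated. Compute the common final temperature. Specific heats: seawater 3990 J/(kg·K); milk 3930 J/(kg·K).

Let T be the final temperature. ΣQ_i = 0:
1.15·3990·(T − 64.1) + 0.421·3930·(T − 47.3) = 0
4588.5(T − 64.1) + 1654.5(T − 47.3) = 0
6243 T = 372382
T ≈ 59.65 °C

T_f ≈ 59.6 °C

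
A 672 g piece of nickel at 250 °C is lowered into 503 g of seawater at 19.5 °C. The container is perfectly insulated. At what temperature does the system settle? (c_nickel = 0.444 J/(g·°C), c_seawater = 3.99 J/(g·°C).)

T_f ≈ 49.3 °C

With ΣQ=0 the equilibrium temperature is the m·c-weighted mean:
T_f = (298.37·250 + 2007·19.5) / (298.37 + 2007)
    = 113728 / 2305.3 ≈ 49.33 °C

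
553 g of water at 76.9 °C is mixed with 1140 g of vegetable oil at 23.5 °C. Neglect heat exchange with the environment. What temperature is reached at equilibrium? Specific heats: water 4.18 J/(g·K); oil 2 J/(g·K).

Set heat shed by the hot body equal to heat absorbed by the cold body:
553*4.18*(76.9 − T) = 1140*2*(T − 23.5)
2311.5(76.9 − T) = 2280(T − 23.5)
4591.5 T = 231337  ⇒  T ≈ 50.38 °C

T_f ≈ 50.4 °C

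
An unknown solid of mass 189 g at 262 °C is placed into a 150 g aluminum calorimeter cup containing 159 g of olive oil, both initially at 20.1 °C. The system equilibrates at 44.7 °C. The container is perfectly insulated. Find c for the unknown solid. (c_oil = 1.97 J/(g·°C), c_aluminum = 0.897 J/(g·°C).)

c ≈ 0.268 J/(g·°C)

Let T be the final temperature. ΣQ_i = 0:
189×c×(44.7 − 262) + 159×1.97×(44.7 − 20.1) + 150×0.897×(44.7 − 20.1) = 0
-41070 c = -11015
c = -11015/-41070 ≈ 0.2682 J/(g·°C)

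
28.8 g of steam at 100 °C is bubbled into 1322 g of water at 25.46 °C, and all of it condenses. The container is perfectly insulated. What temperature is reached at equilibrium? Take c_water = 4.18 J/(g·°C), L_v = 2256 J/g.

T_f ≈ 38.6 °C

Taking heat into each body as positive, Σ m c ΔT = 0:
condense steam: −28.8×2256 = −64973; condensate cools 100→T: 28.8×4.18×(T − 100) = 120.38(T − 100); water warms: 1322×4.18×(T − 25.46) = 5526(T − 25.46)
5646.3 T = 64973 + 12038 + 140691 = 217702
T ≈ 38.56 °C (< 100 °C, so full condensation is consistent).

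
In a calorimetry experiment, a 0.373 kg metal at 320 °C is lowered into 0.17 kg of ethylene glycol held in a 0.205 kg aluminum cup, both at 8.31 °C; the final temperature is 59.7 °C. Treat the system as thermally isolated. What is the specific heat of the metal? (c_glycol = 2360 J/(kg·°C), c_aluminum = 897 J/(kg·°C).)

Setting the total heat transfer to zero:
0.373·c·(59.7 − 320) + 0.17·2360·(59.7 − 8.31) + 0.205·897·(59.7 − 8.31) = 0
-97.09 c = -30068
c = -30068/-97.09 ≈ 309.7 J/(kg·°C)

c ≈ 310 J/(kg·°C)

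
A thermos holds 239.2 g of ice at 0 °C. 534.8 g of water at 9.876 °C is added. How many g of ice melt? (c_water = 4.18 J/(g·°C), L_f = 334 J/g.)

m_melted ≈ 66.1 g

Heat available from the water dropping to 0 °C: 534.8×4.18×9.876 = 22077 J.
To melt every bit of ice: 239.2×334 = 79893 J.
22077 J < 79893 J, so only part of the ice melts and the system sits at 0 °C.
m_melt = 22077 / L_f = 66.1 g.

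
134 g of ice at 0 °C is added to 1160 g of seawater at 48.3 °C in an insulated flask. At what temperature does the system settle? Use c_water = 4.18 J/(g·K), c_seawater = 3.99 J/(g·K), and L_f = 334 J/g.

T_f ≈ 34.5 °C

Taking heat into each body as positive, Σ m c ΔT = 0:
melt ice: 134·334 = 44756; warm the meltwater: 560.12 T; seawater cools: 1160·3.99·(T − 48.3) = 4628.4(T − 48.3)
5188.5 T = 223552 − 44756 = 178796
T ≈ 34.46 °C (positive, so assuming full melt was valid).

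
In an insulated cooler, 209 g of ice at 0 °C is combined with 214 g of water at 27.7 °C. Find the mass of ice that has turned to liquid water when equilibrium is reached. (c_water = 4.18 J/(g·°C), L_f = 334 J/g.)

m_melted ≈ 74.2 g

Water can give up m c ΔT = 214·4.18·27.7 = 24778 J before reaching 0 °C.
Melting all 209 g of ice would need 209·334 = 69806 J.
That's not enough to melt it all — equilibrium is at 0 °C with ice remaining.
Mass melted = 24778/334 ≈ 74.19 g.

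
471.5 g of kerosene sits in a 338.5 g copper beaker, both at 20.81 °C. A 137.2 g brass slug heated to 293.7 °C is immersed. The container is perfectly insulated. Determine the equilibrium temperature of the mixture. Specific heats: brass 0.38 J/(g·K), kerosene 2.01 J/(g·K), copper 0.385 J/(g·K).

T_f ≈ 33.4 °C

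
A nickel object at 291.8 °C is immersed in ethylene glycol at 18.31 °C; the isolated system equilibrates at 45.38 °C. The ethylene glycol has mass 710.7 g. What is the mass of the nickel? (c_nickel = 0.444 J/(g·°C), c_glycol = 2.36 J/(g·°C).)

Heat lost by the nickel = heat gained by the glycol:
m×0.444×(291.8 − 45.38) = 710.7×2.36×(45.38 − 18.31)
109.41 m = 45403  ⇒  m ≈ 415 g

m ≈ 415 g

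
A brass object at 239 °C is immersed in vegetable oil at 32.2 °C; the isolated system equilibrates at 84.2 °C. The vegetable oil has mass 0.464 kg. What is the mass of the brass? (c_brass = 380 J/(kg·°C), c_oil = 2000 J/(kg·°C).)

Heat lost by the brass = heat gained by the oil:
m·380·(239 − 84.2) = 0.464·2000·(84.2 − 32.2)
58824 m = 48256  ⇒  m ≈ 0.8203 kg

m ≈ 0.82 kg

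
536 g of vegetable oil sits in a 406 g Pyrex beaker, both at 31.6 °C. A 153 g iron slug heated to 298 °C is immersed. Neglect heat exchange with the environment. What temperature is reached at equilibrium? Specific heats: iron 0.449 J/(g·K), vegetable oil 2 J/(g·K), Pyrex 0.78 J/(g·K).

Energy conservation, ΣQ = 0:
153×0.449×(T − 298) + 536×2×(T − 31.6) + 406×0.78×(T − 31.6) = 0
(68.7 + 1072 + 316.68) T = 68.7×298 + 1072×31.6 + 316.68×31.6
T ≈ 44.16 °C

T_f ≈ 44.2 °C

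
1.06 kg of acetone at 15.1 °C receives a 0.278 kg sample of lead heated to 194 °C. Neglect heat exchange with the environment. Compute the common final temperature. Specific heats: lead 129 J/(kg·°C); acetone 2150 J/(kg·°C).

T_f ≈ 17.9 °C

Conservation of energy gives ΣQ = 0:
0.278×129×(T − 194) + 1.06×2150×(T − 15.1) = 0
35.86(T − 194) + 2279(T − 15.1) = 0
2314.9 T = 41370
T ≈ 17.87 °C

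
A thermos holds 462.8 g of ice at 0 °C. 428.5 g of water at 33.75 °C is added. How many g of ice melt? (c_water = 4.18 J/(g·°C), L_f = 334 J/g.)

m_melted ≈ 181 g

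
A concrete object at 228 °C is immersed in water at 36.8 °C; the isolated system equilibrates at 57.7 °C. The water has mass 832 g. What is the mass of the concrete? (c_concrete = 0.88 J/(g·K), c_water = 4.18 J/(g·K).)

m ≈ 485 g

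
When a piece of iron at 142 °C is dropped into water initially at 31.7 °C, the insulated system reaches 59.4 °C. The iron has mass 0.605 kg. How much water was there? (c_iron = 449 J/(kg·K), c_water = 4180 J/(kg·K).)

m ≈ 0.194 kg

Net heat exchanged in the isolated system is zero:
0.605·449·(59.4 − 142) + m·4180·(59.4 − 31.7) = 0
115786 m = 22438
m = 22438/115786 ≈ 0.1938 kg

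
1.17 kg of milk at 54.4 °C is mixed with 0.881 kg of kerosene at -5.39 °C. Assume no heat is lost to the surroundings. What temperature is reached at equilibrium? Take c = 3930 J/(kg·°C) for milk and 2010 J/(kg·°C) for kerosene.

Setting the total heat transfer to zero:
1.17*3930*(T − 54.4) + 0.881*2010*(T − (-5.39)) = 0
(4598.1 + 1770.8) T = 4598.1*54.4 + 1770.8*(-5.39)
T = 240592/6368.9 ≈ 37.78 °C

T_f ≈ 37.8 °C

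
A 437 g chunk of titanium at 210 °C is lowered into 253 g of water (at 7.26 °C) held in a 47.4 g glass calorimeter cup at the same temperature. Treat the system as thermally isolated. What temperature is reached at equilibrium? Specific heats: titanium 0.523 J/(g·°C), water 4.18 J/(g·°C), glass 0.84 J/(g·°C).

T_f ≈ 42.2 °C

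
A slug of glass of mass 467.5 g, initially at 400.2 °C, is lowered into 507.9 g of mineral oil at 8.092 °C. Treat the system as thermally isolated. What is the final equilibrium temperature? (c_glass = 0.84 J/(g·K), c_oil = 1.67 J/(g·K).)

Let T be the final temperature. ΣQ_i = 0:
467.5·0.84·(T − 400.2) + 507.9·1.67·(T − 8.092) = 0
392.7(T − 400.2) + 848.19(T − 8.092) = 0
(392.7 + 848.19) T = 392.7·400.2 + 848.19·8.092
T = 164022/1240.9 ≈ 132.18 °C

T_f ≈ 132.2 °C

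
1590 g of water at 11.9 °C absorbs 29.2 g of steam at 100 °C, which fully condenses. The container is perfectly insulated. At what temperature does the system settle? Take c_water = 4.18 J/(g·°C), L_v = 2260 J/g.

Heat gained plus heat lost sum to zero:
latent heat released on condensation: 29.2×2260 = 65992
  condensed water 100 °C→T: 122.06(T − 100)
  original water: 6646.2(T − 11.9)
6768.3 T = 65992 + 12206 + 79090 = 157287
T ≈ 23.24 °C — below 100 °C, confirming all the steam condensed.

T_f ≈ 23.2 °C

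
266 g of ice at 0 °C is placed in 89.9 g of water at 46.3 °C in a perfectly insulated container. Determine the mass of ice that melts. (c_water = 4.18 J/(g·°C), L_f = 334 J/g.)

m_melted ≈ 52.1 g

Water can give up m c ΔT = 89.9·4.18·46.3 = 17399 J before reaching 0 °C.
To melt every bit of ice: 266·334 = 88844 J.
That's not enough to melt it all — equilibrium is at 0 °C with ice remaining.
m_melted·334 = 17399  ⇒  m_melted ≈ 52.09 g.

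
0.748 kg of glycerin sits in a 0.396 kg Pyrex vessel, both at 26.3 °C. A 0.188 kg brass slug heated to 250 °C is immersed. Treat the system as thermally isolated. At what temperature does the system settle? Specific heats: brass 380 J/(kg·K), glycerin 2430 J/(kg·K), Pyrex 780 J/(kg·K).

Let T be the final temperature. ΣQ_i = 0:
0.188×380×(T − 250) + 0.748×2430×(T − 26.3) + 0.396×780×(T − 26.3) = 0
71.44(T − 250) + 1817.6(T − 26.3) + 308.88(T − 26.3) = 0
(71.44 + 1817.6 + 308.88) T = 71.44×250 + 1817.6×26.3 + 308.88×26.3
T = 73787/2198 ≈ 33.57 °C

T_f ≈ 33.6 °C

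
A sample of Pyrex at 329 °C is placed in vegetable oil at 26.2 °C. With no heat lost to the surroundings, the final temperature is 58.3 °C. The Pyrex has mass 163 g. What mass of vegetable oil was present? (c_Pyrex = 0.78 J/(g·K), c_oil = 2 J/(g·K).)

m ≈ 536 g

Heat lost by the Pyrex = heat gained by the oil:
163·0.78·(329 − 58.3) = m·2·(58.3 − 26.2)
64.2 m = 34417  ⇒  m ≈ 536.1 g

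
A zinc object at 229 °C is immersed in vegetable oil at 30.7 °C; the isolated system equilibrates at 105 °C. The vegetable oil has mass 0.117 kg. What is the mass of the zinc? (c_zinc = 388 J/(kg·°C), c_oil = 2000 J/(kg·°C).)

m ≈ 0.361 kg

|Q_zinc| = |Q_oil|:
m×388×(229 − 105) = 0.117×2000×(105 − 30.7)
48112 m = 17386  ⇒  m ≈ 0.3614 kg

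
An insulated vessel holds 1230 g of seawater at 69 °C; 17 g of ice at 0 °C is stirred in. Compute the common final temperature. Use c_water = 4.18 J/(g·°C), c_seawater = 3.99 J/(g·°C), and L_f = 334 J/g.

T_f ≈ 66.9 °C

Taking heat into each body as positive, Σ m c ΔT = 0:
latent heat to melt: 17·334 = 5678; meltwater 0→T: 17·4.18·T = 71.06 T; seawater: 4907.7(T − 69)
4978.8 T = 338631 − 5678 = 332953
T ≈ 66.87 °C. Since T > 0 °C, the all-ice-melts assumption holds.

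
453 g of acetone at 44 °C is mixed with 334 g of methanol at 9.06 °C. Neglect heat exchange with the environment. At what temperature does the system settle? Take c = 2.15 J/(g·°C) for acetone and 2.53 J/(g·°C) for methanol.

Net heat exchanged in the isolated system is zero:
453·2.15·(T − 44) + 334·2.53·(T − 9.06) = 0
973.95(T − 44) + 845.02(T − 9.06) = 0
1819 T = 50510
T = 50510/1819 ≈ 27.77 °C

T_f ≈ 27.8 °C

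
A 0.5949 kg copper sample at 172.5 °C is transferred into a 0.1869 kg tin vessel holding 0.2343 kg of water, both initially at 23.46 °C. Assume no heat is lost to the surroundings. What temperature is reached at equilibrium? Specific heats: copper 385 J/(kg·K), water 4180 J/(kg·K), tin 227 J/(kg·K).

T_f ≈ 50.8 °C

Energy conservation, ΣQ = 0:
0.5949·385·(T − 172.5) + 0.2343·4180·(T − 23.46) + 0.1869·227·(T − 23.46) = 0
229.04(T − 172.5) + 979.37(T − 23.46) + 42.43(T − 23.46) = 0
1250.8 T = 63480
T = 63480/1250.8 ≈ 50.75 °C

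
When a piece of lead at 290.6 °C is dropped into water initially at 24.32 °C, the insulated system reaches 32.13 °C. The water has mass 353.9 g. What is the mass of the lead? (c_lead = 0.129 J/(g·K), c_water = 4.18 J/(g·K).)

Energy conservation, ΣQ = 0:
m·0.129·(32.13 − 290.6) + 353.9·4.18·(32.13 − 24.32) = 0
-33.34 m = -11553
m = -11553/-33.34 ≈ 346.5 g

m ≈ 347 g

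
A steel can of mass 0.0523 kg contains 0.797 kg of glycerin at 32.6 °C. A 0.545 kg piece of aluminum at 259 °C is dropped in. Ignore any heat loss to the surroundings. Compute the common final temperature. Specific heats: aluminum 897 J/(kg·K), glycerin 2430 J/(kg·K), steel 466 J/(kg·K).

T_f ≈ 77.8 °C

Energy conservation, ΣQ = 0:
0.545*897*(T − 259) + 0.797*2430*(T − 32.6) + 0.0523*466*(T − 32.6) = 0
(488.87 + 1936.7 + 24.37) T = 488.87*259 + 1936.7*32.6 + 24.37*32.6
T = 190547 / 2449.9 = 77.8 °C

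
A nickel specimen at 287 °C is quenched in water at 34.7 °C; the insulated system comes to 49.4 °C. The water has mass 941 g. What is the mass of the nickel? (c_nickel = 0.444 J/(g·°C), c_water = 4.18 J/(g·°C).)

m ≈ 548 g

Energy conservation, ΣQ = 0:
m×0.444×(49.4 − 287) + 941×4.18×(49.4 − 34.7) = 0
-105.49 m = -57821
m = -57821/-105.49 ≈ 548.1 g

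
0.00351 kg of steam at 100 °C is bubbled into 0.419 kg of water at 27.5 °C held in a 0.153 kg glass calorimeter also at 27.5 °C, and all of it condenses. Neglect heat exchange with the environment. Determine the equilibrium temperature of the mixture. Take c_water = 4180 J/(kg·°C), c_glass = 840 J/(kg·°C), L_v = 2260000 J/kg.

T_f ≈ 32.2 °C

Net heat exchanged in the isolated system is zero:
latent heat released on condensation: 0.00351·2260000 = 7932.6
  condensate cools 100→T: 0.00351·4180·(T − 100) = 14.67(T − 100)
  water warms: 0.419·4180·(T − 27.5) = 1751.4(T − 27.5)
  glass cup: 0.153·840·(T − 27.5) = 128.52(T − 27.5)
1894.6 T = 7932.6 + 1467.2 + 51698 = 61098
T ≈ 32.25 °C, under the boiling point, so the assumption holds.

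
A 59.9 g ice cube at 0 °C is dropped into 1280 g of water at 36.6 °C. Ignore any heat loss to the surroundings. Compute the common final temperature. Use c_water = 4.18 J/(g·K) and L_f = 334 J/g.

Heat gained plus heat lost sum to zero:
melt ice: 59.9×334 = 20007; warm the meltwater: 250.38 T; water: 5350.4(T − 36.6)
5600.8 T = 195825 − 20007 = 175818
T ≈ 31.39 °C (positive, so assuming full melt was valid).

T_f ≈ 31.4 °C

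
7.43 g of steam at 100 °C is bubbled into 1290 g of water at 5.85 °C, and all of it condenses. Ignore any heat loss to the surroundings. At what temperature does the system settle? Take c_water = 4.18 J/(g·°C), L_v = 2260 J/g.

T_f ≈ 9.5 °C

Net heat exchanged in the isolated system is zero:
latent heat released on condensation: 7.43·2260 = 16792; condensed water 100 °C→T: 31.06(T − 100); original water: 5392.2(T − 5.85)
5423.3 T = 16792 + 3105.7 + 31544 = 51442
T ≈ 9.49 °C, under the boiling point, so the assumption holds.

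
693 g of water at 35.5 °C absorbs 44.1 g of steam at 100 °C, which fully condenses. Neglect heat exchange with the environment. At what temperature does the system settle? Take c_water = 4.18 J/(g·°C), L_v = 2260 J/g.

T_f ≈ 71.7 °C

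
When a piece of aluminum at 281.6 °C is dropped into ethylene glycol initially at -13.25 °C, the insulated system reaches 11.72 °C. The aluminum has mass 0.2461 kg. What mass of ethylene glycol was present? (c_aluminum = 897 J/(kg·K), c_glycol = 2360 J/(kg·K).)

m ≈ 1.01 kg

Energy conservation, ΣQ = 0:
0.2461×897×(11.72 − 281.6) + m×2360×(11.72 − (-13.25)) = 0
58929 m = 59576
m = 59576/58929 ≈ 1.011 kg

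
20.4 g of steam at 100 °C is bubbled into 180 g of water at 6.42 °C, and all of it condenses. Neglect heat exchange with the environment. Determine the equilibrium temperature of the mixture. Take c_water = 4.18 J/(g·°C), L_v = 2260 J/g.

T_f ≈ 71.0 °C

Net heat exchanged in the isolated system is zero:
condense steam: −20.4·2260 = −46104; condensed water 100 °C→T: 85.27(T − 100); water warms: 180·4.18·(T − 6.42) = 752.4(T − 6.42)
837.67 T = 46104 + 8527.2 + 4830.4 = 59462
T ≈ 70.98 °C — below 100 °C, confirming all the steam condensed.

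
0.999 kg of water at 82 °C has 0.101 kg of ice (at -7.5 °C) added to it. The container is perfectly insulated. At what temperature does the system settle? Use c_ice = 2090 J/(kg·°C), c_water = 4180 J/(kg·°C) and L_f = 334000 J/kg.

T_f ≈ 66.8 °C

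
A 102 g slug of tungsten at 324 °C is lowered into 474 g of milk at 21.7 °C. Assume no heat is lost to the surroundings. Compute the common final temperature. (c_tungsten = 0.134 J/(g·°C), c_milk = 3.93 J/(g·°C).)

Energy conservation, ΣQ = 0:
102·0.134·(T − 324) + 474·3.93·(T − 21.7) = 0
13.67(T − 324) + 1862.8(T − 21.7) = 0
(13.67 + 1862.8) T = 13.67·324 + 1862.8·21.7
T ≈ 23.90 °C

T_f ≈ 23.9 °C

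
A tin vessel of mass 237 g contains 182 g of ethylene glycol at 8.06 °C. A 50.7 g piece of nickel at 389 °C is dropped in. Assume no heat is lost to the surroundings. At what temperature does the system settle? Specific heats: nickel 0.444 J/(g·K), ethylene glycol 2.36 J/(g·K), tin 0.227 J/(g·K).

Heat gained plus heat lost sum to zero:
50.7×0.444×(T − 389) + 182×2.36×(T − 8.06) + 237×0.227×(T − 8.06) = 0
22.51(T − 389) + 429.52(T − 8.06) + 53.8(T − 8.06) = 0
505.83 T = 12652
T = 12652 / 505.83 = 25 °C

T_f ≈ 25.0 °C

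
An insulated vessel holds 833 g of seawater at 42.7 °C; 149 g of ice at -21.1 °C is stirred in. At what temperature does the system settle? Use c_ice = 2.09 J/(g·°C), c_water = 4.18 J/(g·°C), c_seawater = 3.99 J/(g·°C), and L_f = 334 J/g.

Energy conservation, ΣQ = 0:
warm ice to 0 °C: 149×2.09×(0 − (-21.1)) = 6570.8; melt ice: 149×334 = 49766; meltwater 0→T: 149×4.18×T = 622.82 T; seawater cools: 833×3.99×(T − 42.7) = 3323.7(T − 42.7)
3946.5 T = 141921 − 56337 = 85584
T ≈ 21.69 °C — above 0 °C, consistent with complete melting.

T_f ≈ 21.7 °C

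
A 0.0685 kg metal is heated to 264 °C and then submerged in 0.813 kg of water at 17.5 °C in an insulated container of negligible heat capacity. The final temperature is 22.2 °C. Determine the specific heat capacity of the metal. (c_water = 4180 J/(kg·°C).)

m_s c (T_s − T_f) = m_water c_water (T_f − T_0):
0.0685×c×(264 − 22.2) = 0.813×4180×(22.2 − 17.5)
16.56 c = 15972  ⇒  c ≈ 964.3 J/(kg·°C)

c ≈ 964 J/(kg·°C)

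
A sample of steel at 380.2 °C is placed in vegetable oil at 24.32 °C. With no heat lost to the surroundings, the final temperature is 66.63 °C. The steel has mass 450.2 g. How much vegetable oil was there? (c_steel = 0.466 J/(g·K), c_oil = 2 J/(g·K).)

|Q_steel| = |Q_oil|:
450.2·0.466·(380.2 − 66.63) = m·2·(66.63 − 24.32)
84.62 m = 65785  ⇒  m ≈ 777.4 g

m ≈ 777 g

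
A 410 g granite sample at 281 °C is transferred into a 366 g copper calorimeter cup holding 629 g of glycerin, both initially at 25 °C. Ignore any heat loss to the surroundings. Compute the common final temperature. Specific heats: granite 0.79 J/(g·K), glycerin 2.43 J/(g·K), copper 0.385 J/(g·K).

T_f ≈ 66.6 °C

Net heat exchanged in the isolated system is zero:
410·0.79·(T − 281) + 629·2.43·(T − 25) + 366·0.385·(T − 25) = 0
323.9(T − 281) + 1528.5(T − 25) + 140.91(T − 25) = 0
(323.9 + 1528.5 + 140.91) T = 323.9·281 + 1528.5·25 + 140.91·25
T = 132750/1993.3 ≈ 66.60 °C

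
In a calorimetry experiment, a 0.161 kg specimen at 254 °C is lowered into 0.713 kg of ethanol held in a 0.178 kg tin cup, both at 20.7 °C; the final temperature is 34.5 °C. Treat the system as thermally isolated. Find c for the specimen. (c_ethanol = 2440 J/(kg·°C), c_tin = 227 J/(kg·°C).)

c ≈ 695 J/(kg·°C)

Conservation of energy gives ΣQ = 0:
0.161·c·(34.5 − 254) + 0.713·2440·(34.5 − 20.7) + 0.178·227·(34.5 − 20.7) = 0
-35.34 c = -24566
c = -24566/-35.34 ≈ 695.1 J/(kg·°C)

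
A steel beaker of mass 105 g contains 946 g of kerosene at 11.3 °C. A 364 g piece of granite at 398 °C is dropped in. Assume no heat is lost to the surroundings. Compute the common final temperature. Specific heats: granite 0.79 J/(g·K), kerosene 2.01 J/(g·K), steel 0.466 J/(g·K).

Setting the total heat transfer to zero:
364*0.79*(T − 398) + 946*2.01*(T − 11.3) + 105*0.466*(T − 11.3) = 0
287.56(T − 398) + 1901.5(T − 11.3) + 48.93(T − 11.3) = 0
2237.9 T = 136488
T = 136488/2237.9 ≈ 60.99 °C

T_f ≈ 61.0 °C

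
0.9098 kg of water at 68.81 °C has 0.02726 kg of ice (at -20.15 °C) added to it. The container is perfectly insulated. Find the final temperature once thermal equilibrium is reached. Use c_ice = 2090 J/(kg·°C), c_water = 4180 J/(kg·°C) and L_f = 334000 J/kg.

Net heat exchanged in the isolated system is zero:
ice -20.15→0 °C: 0.02726·2090·20.15 = 1148
  latent heat to melt: 0.02726·334000 = 9104.8
  meltwater 0→T: 0.02726·4180·T = 113.95 T
  water: 3803(T − 68.81)
3916.9 T = 261682 − 10253 = 251429
T ≈ 64.19 °C — above 0 °C, consistent with complete melting.

T_f ≈ 64.2 °C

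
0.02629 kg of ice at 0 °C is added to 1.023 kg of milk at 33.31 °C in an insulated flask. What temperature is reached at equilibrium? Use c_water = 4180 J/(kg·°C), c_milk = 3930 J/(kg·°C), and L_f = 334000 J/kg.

T_f ≈ 30.3 °C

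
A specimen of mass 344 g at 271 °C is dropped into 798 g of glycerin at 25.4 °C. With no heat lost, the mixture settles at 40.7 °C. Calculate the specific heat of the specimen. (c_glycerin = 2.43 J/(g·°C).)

c ≈ 0.374 J/(g·°C)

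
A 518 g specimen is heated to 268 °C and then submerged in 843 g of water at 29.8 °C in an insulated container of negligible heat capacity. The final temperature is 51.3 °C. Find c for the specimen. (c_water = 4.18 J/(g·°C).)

Conservation of energy gives ΣQ = 0:
518·c·(51.3 − 268) + 843·4.18·(51.3 − 29.8) = 0
-112251 c = -75760
c = -75760/-112251 ≈ 0.6749 J/(g·°C)

c ≈ 0.675 J/(g·°C)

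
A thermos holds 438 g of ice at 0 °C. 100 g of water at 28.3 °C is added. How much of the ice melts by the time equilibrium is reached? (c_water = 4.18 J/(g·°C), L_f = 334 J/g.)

m_melted ≈ 35.4 g

Water can give up m c ΔT = 100×4.18×28.3 = 11829 J before reaching 0 °C.
Melting all 438 g of ice would need 438×334 = 146292 J.
That's not enough to melt it all — equilibrium is at 0 °C with ice remaining.
m_melt = 11829 / L_f = 35.42 g.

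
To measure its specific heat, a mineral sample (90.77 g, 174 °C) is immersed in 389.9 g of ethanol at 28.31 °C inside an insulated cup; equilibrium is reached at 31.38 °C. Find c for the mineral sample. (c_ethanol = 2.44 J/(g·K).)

c ≈ 0.226 J/(g·K)

m_s c (T_s − T_f) = m_ethanol c_ethanol (T_f − T_0):
90.77·c·(174 − 31.38) = 389.9·2.44·(31.38 − 28.31)
12946 c = 2920.7  ⇒  c ≈ 0.2256 J/(g·K)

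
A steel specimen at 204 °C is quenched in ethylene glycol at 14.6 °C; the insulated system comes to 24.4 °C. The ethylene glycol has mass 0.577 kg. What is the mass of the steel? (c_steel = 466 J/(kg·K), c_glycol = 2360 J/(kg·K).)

m ≈ 0.159 kg

Taking heat into each body as positive, Σ m c ΔT = 0:
m·466·(24.4 − 204) + 0.577·2360·(24.4 − 14.6) = 0
-83694 m = -13345
m = -13345/-83694 ≈ 0.1594 kg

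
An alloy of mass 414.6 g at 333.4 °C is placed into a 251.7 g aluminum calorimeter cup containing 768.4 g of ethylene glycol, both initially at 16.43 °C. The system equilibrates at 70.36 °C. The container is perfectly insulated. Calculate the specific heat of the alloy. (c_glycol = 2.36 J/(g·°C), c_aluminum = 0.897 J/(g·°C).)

Taking heat into each body as positive, Σ m c ΔT = 0:
414.6×c×(70.36 − 333.4) + 768.4×2.36×(70.36 − 16.43) + 251.7×0.897×(70.36 − 16.43) = 0
-109056 c = -109974
c = -109974/-109056 ≈ 1.008 J/(g·°C)

c ≈ 1.01 J/(g·°C)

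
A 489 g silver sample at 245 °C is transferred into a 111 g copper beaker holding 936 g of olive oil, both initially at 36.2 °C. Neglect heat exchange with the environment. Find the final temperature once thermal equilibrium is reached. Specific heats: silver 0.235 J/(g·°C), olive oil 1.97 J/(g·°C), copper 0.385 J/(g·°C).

T_f ≈ 48.2 °C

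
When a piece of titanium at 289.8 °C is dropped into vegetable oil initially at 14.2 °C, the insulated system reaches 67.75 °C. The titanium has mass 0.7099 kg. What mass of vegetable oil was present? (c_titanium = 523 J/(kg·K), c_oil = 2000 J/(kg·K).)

m ≈ 0.77 kg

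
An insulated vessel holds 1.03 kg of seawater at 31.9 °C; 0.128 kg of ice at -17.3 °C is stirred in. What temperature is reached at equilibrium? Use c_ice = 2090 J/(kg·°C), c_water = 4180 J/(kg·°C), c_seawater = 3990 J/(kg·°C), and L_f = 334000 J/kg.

Conservation of energy gives ΣQ = 0:
ice -17.3→0 °C: 0.128·2090·17.3 = 4628.1
  latent heat to melt: 0.128·334000 = 42752
  meltwater 0→T: 0.128·4180·T = 535.04 T
  seawater cools: 1.03·3990·(T − 31.9) = 4109.7(T − 31.9)
4644.7 T = 131099 − 47380 = 83719
T ≈ 18.02 °C (positive, so assuming full melt was valid).

T_f ≈ 18.0 °C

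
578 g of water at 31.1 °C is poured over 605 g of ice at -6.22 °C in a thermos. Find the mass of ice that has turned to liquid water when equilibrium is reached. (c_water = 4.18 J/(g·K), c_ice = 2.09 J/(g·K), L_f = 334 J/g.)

Heat available from the water dropping to 0 °C: 578×4.18×31.1 = 75139 J.
Of that, 605×2.09×6.22 = 7864.9 J goes to bring the ice to 0 °C, leaving 67274 J.
To melt every bit of ice: 605×334 = 202070 J.
That's not enough to melt it all — equilibrium is at 0 °C with ice remaining.
m_melt = 67274 / L_f = 201.4 g.

m_melted ≈ 201 g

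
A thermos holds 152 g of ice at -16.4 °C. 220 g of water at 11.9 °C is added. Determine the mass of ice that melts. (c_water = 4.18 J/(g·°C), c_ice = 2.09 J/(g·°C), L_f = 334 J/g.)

m_melted ≈ 17.2 g

Heat available from the water dropping to 0 °C: 220×4.18×11.9 = 10943 J.
Of that, 152×2.09×16.4 = 5210 J goes to bring the ice to 0 °C, leaving 5733.3 J.
Fully melting the ice requires m_ice L_f = 152×334 = 50768 J.
That's not enough to melt it all — equilibrium is at 0 °C with ice remaining.
m_melted×334 = 5733.3  ⇒  m_melted ≈ 17.17 g.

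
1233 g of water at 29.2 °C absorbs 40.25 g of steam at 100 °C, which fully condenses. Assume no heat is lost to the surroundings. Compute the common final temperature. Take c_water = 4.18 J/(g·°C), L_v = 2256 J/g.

T_f ≈ 48.5 °C

Sum of m c ΔT and latent-heat terms is zero:
condense steam: −40.25×2256 = −90804; condensate cools 100→T: 40.25×4.18×(T − 100) = 168.24(T − 100); water warms: 1233×4.18×(T − 29.2) = 5153.9(T − 29.2)
5322.2 T = 90804 + 16824 + 150495 = 258124
T ≈ 48.50 °C (< 100 °C, so full condensation is consistent).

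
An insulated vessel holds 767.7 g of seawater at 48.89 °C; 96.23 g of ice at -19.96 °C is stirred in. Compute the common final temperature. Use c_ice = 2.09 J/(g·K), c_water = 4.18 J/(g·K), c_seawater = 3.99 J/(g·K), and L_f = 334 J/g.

T_f ≈ 32.8 °C

Taking heat into each body as positive, Σ m c ΔT = 0:
ice -19.96→0 °C: 96.23·2.09·19.96 = 4014.4
  latent heat to melt: 96.23·334 = 32141
  warm the meltwater: 402.24 T
  seawater cools: 767.7·3.99·(T − 48.89) = 3063.1(T − 48.89)
3465.4 T = 149756 − 36155 = 113601
T ≈ 32.78 °C (positive, so assuming full melt was valid).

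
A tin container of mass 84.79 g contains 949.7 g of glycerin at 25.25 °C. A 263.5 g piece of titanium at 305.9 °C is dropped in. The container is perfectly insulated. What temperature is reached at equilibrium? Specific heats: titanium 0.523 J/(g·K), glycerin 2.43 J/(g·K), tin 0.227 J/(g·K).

T_f ≈ 40.9 °C

Net heat exchanged in the isolated system is zero:
263.5·0.523·(T − 305.9) + 949.7·2.43·(T − 25.25) + 84.79·0.227·(T − 25.25) = 0
137.81(T − 305.9) + 2307.8(T − 25.25) + 19.25(T − 25.25) = 0
(137.81 + 2307.8 + 19.25) T = 137.81·305.9 + 2307.8·25.25 + 19.25·25.25
T ≈ 40.94 °C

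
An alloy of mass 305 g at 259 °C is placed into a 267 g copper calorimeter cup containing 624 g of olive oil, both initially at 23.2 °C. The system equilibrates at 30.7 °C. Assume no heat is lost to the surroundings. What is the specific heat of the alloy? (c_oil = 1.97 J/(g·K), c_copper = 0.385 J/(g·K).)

c ≈ 0.143 J/(g·K)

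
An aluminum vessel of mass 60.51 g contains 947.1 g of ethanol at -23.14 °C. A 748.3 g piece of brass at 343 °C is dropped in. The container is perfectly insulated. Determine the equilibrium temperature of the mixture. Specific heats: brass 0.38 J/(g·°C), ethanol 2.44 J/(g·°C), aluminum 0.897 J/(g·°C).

T_f ≈ 16.2 °C

With ΣQ=0 the equilibrium temperature is the m·c-weighted mean:
T_f = (284.35*343 + 2310.9*(-23.14) + 54.28*(-23.14)) / (284.35 + 2310.9 + 54.28)
    = 42803 / 2649.6 ≈ 16.15 °C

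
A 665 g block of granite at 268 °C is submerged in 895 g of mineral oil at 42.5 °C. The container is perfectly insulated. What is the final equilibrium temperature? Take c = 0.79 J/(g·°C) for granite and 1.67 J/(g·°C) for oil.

Heat gained plus heat lost sum to zero:
665·0.79·(T − 268) + 895·1.67·(T − 42.5) = 0
525.35(T − 268) + 1494.6(T − 42.5) = 0
2020 T = 204316
T ≈ 101.15 °C

T_f ≈ 101.1 °C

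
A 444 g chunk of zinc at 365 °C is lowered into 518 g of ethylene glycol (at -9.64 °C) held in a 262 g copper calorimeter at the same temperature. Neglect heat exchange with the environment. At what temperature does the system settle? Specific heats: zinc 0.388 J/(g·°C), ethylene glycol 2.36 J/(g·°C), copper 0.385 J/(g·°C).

T_f ≈ 33.5 °C

Conservation of energy gives ΣQ = 0:
444*0.388*(T − 365) + 518*2.36*(T − (-9.64)) + 262*0.385*(T − (-9.64)) = 0
1495.6 T = 50122
T ≈ 33.51 °C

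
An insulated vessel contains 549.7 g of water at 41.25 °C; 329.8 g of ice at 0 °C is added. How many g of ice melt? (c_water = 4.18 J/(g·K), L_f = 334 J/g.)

Cooling the water to 0 °C releases 549.7×4.18×41.25 = 94782 J.
Melting all 329.8 g of ice would need 329.8×334 = 110153 J.
Since 94782 < 110153 J, not all the ice melts; equilibrium is at 0 °C.
Mass melted = 94782/334 ≈ 283.8 g.

m_melted ≈ 284 g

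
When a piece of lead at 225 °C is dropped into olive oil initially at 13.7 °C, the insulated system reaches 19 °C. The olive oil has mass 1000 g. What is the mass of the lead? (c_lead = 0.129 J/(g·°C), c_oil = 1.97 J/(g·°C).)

m ≈ 393 g

Net heat exchanged in the isolated system is zero:
m×0.129×(19 − 225) + 1000×1.97×(19 − 13.7) = 0
-26.57 m = -10441
m = -10441/-26.57 ≈ 392.9 g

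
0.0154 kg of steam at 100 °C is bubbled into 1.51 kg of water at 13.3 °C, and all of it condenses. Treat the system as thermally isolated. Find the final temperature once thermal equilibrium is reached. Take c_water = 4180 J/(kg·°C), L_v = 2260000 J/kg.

Net heat exchanged in the isolated system is zero:
latent heat released on condensation: 0.0154·2260000 = 34804
  condensed water 100 °C→T: 64.37(T − 100)
  water warms: 1.51·4180·(T − 13.3) = 6311.8(T − 13.3)
6376.2 T = 34804 + 6437.2 + 83947 = 125188
T ≈ 19.63 °C — below 100 °C, confirming all the steam condensed.

T_f ≈ 19.6 °C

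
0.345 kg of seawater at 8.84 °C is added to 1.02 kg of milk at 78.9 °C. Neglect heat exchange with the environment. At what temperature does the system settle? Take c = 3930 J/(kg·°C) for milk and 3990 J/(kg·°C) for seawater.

T_f is the heat-capacity-weighted average of the initial temperatures:
T_f = (4008.6×78.9 + 1376.5×8.84) / (4008.6 + 1376.5)
    = 328447 / 5385.1 ≈ 60.99 °C

T_f ≈ 61.0 °C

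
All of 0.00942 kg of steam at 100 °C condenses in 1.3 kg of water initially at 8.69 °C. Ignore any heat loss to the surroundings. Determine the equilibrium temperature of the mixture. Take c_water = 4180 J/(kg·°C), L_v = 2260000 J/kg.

T_f ≈ 13.2 °C

Energy balance with sensible and latent terms:
latent heat released on condensation: 0.00942×2260000 = 21289; condensed water 100 °C→T: 39.38(T − 100); original water: 5434(T − 8.69)
5473.4 T = 21289 + 3937.6 + 47221 = 72448
T ≈ 13.24 °C — below 100 °C, confirming all the steam condensed.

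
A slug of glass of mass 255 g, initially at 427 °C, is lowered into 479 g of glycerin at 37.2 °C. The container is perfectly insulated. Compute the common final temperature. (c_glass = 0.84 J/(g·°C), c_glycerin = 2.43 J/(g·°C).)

T_f ≈ 97.8 °C

With ΣQ=0 the equilibrium temperature is the m·c-weighted mean:
T_f = (214.2*427 + 1164*37.2) / (214.2 + 1164)
    = 134763 / 1378.2 ≈ 97.78 °C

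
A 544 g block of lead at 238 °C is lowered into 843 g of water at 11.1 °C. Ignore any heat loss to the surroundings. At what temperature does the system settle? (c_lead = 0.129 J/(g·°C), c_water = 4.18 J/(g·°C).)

Set heat shed by the hot body equal to heat absorbed by the cold body:
544×0.129×(238 − T) = 843×4.18×(T − 11.1)
70.18(238 − T) = 3523.7(T − 11.1)
3593.9 T = 55815  ⇒  T ≈ 15.53 °C

T_f ≈ 15.5 °C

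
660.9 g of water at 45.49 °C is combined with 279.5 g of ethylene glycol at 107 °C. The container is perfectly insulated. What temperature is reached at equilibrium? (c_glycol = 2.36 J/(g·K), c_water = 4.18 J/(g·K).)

With ΣQ=0 the equilibrium temperature is the m·c-weighted mean:
T_f = (659.62×107 + 2762.6×45.49) / (659.62 + 2762.6)
    = 196248 / 3422.2 ≈ 57.35 °C

T_f ≈ 57.3 °C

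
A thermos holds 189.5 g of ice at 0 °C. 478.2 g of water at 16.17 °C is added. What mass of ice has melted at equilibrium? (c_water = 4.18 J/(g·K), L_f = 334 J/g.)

m_melted ≈ 96.8 g

Cooling the water to 0 °C releases 478.2·4.18·16.17 = 32322 J.
Melting all 189.5 g of ice would need 189.5·334 = 63293 J.
Since 32322 < 63293 J, not all the ice melts; equilibrium is at 0 °C.
Mass melted = 32322/334 ≈ 96.77 g.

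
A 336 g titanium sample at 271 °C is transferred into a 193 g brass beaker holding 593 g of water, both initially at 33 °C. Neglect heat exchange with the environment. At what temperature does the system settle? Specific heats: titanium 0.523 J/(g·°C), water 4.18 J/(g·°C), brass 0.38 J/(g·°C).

T_f ≈ 48.3 °C

Let T be the final temperature. ΣQ_i = 0:
336×0.523×(T − 271) + 593×4.18×(T − 33) + 193×0.38×(T − 33) = 0
175.73(T − 271) + 2478.7(T − 33) + 73.34(T − 33) = 0
2727.8 T = 131841
T ≈ 48.33 °C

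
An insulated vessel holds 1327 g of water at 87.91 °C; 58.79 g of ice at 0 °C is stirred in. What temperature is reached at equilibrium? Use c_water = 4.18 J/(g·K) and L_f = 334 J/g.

Heat gained plus heat lost sum to zero:
latent heat to melt: 58.79·334 = 19636
  meltwater 0→T: 58.79·4.18·T = 245.74 T
  water cools: 1327·4.18·(T − 87.91) = 5546.9(T − 87.91)
5792.6 T = 487624 − 19636 = 467989
T ≈ 80.79 °C — above 0 °C, consistent with complete melting.

T_f ≈ 80.8 °C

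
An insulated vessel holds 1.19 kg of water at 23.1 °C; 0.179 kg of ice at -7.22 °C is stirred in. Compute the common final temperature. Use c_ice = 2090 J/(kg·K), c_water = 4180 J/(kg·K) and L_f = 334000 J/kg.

T_f ≈ 9.2 °C

Sum of m c ΔT and latent-heat terms is zero:
ice -7.22→0 °C: 0.179·2090·7.22 = 2701.1
  fusion: m_ice L_f = 0.179·334000 = 59786
  warm the meltwater: 748.22 T
  water: 4974.2(T − 23.1)
5722.4 T = 114904 − 62487 = 52417
T ≈ 9.16 °C (positive, so assuming full melt was valid).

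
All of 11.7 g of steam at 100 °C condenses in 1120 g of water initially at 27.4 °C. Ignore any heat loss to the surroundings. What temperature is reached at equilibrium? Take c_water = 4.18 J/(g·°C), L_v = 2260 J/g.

Sum of m c ΔT and latent-heat terms is zero:
condense steam: −11.7×2260 = −26442; condensate cools 100→T: 11.7×4.18×(T − 100) = 48.91(T − 100); original water: 4681.6(T − 27.4)
4730.5 T = 26442 + 4890.6 + 128276 = 159608
T ≈ 33.74 °C, under the boiling point, so the assumption holds.

T_f ≈ 33.7 °C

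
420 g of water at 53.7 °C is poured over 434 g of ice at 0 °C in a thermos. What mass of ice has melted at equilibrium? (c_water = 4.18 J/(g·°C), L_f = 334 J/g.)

Cooling the water to 0 °C releases 420·4.18·53.7 = 94276 J.
To melt every bit of ice: 434·334 = 144956 J.
94276 J < 144956 J, so only part of the ice melts and the system sits at 0 °C.
m_melted·334 = 94276  ⇒  m_melted ≈ 282.3 g.

m_melted ≈ 282 g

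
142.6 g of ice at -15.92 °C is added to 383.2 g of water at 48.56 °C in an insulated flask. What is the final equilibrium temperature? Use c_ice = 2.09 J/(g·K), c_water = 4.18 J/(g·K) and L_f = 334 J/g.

Conservation of energy gives ΣQ = 0:
ice -15.92→0 °C: 142.6×2.09×15.92 = 4744.7; fusion: m_ice L_f = 142.6×334 = 47628; warm the meltwater: 596.07 T; water cools: 383.2×4.18×(T − 48.56) = 1601.8(T − 48.56)
2197.8 T = 77782 − 52373 = 25409
T ≈ 11.56 °C. Since T > 0 °C, the all-ice-melts assumption holds.

T_f ≈ 11.6 °C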